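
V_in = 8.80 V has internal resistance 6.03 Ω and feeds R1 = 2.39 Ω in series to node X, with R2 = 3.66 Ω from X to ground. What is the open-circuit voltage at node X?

R1' = 6.03 + 2.39 = 8.420 Ω (source resistance + R1).
Open-circuit (no load on X): V_th = V_in · R2/(R1' + R2) = 8.80 × 3.66/(8.420 + 3.66) = 2.666 V.

V_th ≈ 2.67 V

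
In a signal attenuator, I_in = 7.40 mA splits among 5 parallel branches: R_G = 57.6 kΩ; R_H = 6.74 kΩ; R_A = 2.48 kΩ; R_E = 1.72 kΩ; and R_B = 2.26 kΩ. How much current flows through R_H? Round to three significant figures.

I ≈ 0.689 mA

Conductances: ΣG = 1/57.6 + 1/6.74 + 1/2.48 + 1/1.72 + 1/2.26 = 1.593 (1/kΩ).
Current divider: I(R_H) = I_in · G_k/ΣG = 7.40 × (0.1484/1.593) = 7.40 × 0.09315 = 0.6893 mA.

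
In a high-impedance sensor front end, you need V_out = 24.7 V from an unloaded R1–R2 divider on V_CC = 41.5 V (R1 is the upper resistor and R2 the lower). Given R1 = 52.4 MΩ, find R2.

The divider ratio is R2/(R1+R2) = 24.7/41.5 = 0.5952.
So R2 = R1 · V_out/(V_CC − V_out) = 52.4 × 24.7/(41.5 − 24.7) = 52.4 × 1.470 = 77.04 MΩ.

R2 ≈ 77.0 MΩ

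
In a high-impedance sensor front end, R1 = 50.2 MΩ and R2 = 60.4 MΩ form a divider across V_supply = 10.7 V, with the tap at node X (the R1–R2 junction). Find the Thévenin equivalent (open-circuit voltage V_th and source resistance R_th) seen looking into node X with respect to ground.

With X open, the divider is unloaded: V_th = 10.7 × 60.4/110.6 = 5.843 V.
Zeroing V_supply shorts the top of R1 to ground, so R_th = R1 ‖ R2 = 27.41 MΩ.

V_th ≈ 5.84 V, R_th ≈ 27.4 MΩ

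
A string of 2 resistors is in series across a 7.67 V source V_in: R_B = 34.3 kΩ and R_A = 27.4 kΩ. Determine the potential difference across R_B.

Total series resistance ΣR = 34.3 + 27.4 = 61.70 kΩ.
Voltage divider: V = V_in · (34.30 / 61.70) = 7.67 × 0.5559 = 4.264 V.

V ≈ 4.26 V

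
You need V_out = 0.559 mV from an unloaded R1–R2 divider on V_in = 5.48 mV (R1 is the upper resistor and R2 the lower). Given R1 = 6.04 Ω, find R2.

R2 ≈ 0.686 Ω

V_out/V_in = R2/(R1+R2) = 0.1020.
So R2 = R1 · V_out/(V_in − V_out) = 6.04 × 0.559/(5.48 − 0.559) = 6.04 × 0.1136 = 0.6861 Ω.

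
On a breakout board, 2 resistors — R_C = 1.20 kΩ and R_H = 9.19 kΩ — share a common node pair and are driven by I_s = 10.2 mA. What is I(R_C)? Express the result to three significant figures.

Two-branch current divider: I_k = I_s · R_other/(R_1 + R_2).
So I = 10.2 × 9.19/10.39 = 9.022 mA.

I ≈ 9.02 mA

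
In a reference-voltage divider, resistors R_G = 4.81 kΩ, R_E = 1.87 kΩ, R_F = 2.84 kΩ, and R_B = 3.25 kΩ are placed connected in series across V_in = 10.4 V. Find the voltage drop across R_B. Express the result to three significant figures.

V ≈ 2.65 V

Series total: ΣR = 4.81 + 1.87 + 2.84 + 3.25 = 12.77 kΩ.
Voltage divider: V = V_in · (3.250 / 12.77) = 10.4 × 0.2545 = 2.647 V.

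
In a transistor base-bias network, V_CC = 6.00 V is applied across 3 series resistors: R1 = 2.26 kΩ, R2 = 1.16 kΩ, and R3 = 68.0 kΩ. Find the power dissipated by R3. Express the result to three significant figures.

ΣR = 71.42 kΩ → I = 6.00/71.42 = 0.08401 mA.
P = I²R = 0.007058 × 68.0 = 0.4799 mW.

P ≈ 0.480 mW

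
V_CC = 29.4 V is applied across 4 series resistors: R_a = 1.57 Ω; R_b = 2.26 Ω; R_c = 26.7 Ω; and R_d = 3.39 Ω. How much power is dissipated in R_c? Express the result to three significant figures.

Series current I = V_CC/ΣR = 29.4/33.92 = 0.8667 A.
V(R_c) = I·R = 23.14 V; P = V·I = 23.14 × 0.8667 = 20.06 W.

P ≈ 20.1 W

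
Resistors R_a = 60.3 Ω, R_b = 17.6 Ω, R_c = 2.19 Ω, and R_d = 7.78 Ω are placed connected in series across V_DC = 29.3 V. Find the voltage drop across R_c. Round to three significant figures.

V ≈ 0.730 V

ΣR = 60.3 + 17.6 + 2.19 + 7.78 = 87.87 Ω.
By the voltage-divider rule, V = 29.3 × 2.190/87.87 = 0.7302 V.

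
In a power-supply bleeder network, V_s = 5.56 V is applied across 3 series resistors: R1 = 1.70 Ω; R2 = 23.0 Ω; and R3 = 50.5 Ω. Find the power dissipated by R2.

The common current is I = 5.56/75.20 = 0.07394 A.
P = I²R = 0.005467 × 23.0 = 0.1257 W.

P ≈ 0.126 W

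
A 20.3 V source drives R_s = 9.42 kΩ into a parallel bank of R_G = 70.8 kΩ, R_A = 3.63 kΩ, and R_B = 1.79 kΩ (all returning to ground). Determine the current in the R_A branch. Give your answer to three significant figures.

Equivalent of the parallel group: R_p = 1.179 kΩ.
Node voltage V_A = V_in · R_p/(R_s + R_p) = 20.3 × 0.1112 = 2.258 V.
Branch current I = V_A/R_A = 2.258/3.63 = 0.6220 mA.
(Check via current divider: I_total = 1.915 mA; share G_k/ΣG = 0.3248 → same result.)

I ≈ 0.622 mA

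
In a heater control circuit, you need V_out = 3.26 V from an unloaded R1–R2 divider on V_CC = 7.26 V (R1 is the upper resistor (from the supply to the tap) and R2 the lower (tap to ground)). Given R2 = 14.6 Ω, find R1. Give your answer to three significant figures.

R1 ≈ 17.9 Ω

V_out/V_CC = R2/(R1+R2) = 0.4490.
Rearranging, R1 = R2·(1−k)/k = 14.6 × 1.227 = 17.91 Ω.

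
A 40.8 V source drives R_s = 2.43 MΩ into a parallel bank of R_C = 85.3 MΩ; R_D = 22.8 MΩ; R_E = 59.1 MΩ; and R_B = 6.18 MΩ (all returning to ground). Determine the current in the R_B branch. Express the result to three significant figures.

I ≈ 4.21 µA

Parallel bank: R_p = 1/(1/85.3 + 1/22.8 + 1/59.1 + 1/6.18) = 4.268 MΩ.
V_A = 40.8 × 4.268/6.698 = 26.00 V.
I(R_B) = V_A / R_B = 26.00/6.18 = 4.207 µA.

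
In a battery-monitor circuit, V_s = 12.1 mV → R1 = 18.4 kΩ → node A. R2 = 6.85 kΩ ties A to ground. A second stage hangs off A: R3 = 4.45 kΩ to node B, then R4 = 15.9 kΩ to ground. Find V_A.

V_A ≈ 2.64 mV

Node A sees R2 in parallel with the series input of stage 2, R3 + R4 = 20.35 kΩ.
Effective lower resistance at A: R2 ‖ 20.35 = 5.125 kΩ.
First divider: V_A = V_s · 5.125/(18.4 + 5.125) = 2.636 mV.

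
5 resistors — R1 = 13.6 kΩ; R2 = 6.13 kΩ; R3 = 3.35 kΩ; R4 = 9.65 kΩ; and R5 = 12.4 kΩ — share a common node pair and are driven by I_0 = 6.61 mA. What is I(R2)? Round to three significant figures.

ΣG = 1/13.6 + 1/6.13 + 1/3.35 + 1/9.65 + 1/12.4 = 0.7194.
By the current-divider rule, I = I_0 · G_k/ΣG = 6.61 × 0.2267 = 1.499 mA.

I ≈ 1.50 mA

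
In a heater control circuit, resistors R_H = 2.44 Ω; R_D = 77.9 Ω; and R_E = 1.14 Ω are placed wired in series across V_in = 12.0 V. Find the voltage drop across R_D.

V ≈ 11.5 V

Series total: ΣR = 2.44 + 77.9 + 1.14 = 81.48 Ω.
Voltage divider: V = V_in · (77.90 / 81.48) = 12.0 × 0.9561 = 11.47 V.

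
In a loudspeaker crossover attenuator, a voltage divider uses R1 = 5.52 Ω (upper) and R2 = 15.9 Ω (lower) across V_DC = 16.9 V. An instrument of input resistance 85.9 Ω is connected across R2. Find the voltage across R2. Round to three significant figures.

V_out ≈ 12.0 V

The load sits in parallel with R2, giving an effective lower resistance R2' = R2·R_L/(R2+R_L) = 13.42 Ω.
Then V_out = V_DC · R2'/(R1 + R2') = 16.9 × 13.42/18.94 = 11.97 V.
(Unloaded it would be 12.5 V; the load pulls it down.)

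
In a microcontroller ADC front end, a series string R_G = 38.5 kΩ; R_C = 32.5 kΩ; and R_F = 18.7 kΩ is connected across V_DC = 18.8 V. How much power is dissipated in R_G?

P ≈ 1.69 mW

ΣR = 89.70 kΩ → I = 18.8/89.70 = 0.2096 mA.
P = I²R = 0.04393 × 38.5 = 1.691 mW.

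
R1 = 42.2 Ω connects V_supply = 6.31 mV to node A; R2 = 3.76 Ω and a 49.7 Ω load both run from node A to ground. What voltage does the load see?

The load sits in parallel with R2, giving an effective lower resistance R2' = R2·R_L/(R2+R_L) = 3.496 Ω.
Then V_out = V_supply · R2'/(R1 + R2') = 6.31 × 3.496/45.70 = 0.4827 mV.
(Unloaded it would be 0.516 mV; the load pulls it down.)

V_out ≈ 0.483 mV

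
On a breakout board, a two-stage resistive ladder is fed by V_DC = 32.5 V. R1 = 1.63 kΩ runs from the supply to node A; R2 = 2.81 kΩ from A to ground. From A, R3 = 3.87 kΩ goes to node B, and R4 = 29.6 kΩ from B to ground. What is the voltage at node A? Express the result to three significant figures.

The second stage (R3 + R4 = 33.47 kΩ) loads node A in parallel with R2.
R2 ‖ (R3+R4) = 2.592 kΩ.
V_A = 32.5 × 2.592/(1.63 + 2.592) = 19.95 V.

V_A ≈ 20.0 V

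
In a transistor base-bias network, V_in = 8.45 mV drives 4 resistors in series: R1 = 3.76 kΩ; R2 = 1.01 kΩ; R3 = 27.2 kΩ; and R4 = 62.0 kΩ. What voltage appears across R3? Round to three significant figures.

V ≈ 2.45 mV

Total series resistance ΣR = 3.76 + 1.01 + 27.2 + 62.0 = 93.97 kΩ.
Voltage divider: V = V_in · (27.20 / 93.97) = 8.45 × 0.2895 = 2.446 mV.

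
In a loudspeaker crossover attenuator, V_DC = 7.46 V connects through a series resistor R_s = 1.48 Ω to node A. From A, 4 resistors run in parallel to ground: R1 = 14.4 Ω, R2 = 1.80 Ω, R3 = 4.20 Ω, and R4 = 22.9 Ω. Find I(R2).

Combine the parallel branches: R_p = (1/14.4 + 1/1.80 + 1/4.20 + 1/22.9)⁻¹ = 1.103 Ω.
Node voltage V_A = V_DC · R_p/(R_s + R_p) = 7.46 × 0.4270 = 3.185 V.
Branch current I = V_A/R2 = 3.185/1.80 = 1.770 A.

I ≈ 1.77 A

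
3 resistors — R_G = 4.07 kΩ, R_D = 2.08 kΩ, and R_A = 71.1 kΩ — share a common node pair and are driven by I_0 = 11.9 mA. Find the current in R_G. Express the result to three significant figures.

I ≈ 3.95 mA

Conductances: ΣG = 1/4.07 + 1/2.08 + 1/71.1 = 0.7405 (1/kΩ).
R_G takes the fraction G_k/ΣG = 0.2457/0.7405 = 0.3318, so I = 11.9 × 0.3318 = 3.948 mA.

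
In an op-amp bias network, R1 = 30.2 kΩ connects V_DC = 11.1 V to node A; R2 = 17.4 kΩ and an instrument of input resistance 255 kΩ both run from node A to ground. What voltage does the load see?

First combine the lower leg with the load: R2 ‖ R_L = 16.29 kΩ.
Now apply the divider: V_out = 11.1 × 0.3504 = 3.889 V.

V_out ≈ 3.89 V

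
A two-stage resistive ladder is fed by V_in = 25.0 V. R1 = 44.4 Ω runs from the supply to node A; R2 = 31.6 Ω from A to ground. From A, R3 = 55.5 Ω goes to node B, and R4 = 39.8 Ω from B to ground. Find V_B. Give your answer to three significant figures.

V_B ≈ 3.64 V

Looking into the second stage from A: R3 + R4 = 95.30 Ω appears in parallel with R2.
R2 ‖ (R3+R4) = 23.73 Ω.
V_A = 25.0 × 23.73/(44.4 + 23.73) = 8.708 V.
V_B = V_A × 0.4176 = 3.637 V.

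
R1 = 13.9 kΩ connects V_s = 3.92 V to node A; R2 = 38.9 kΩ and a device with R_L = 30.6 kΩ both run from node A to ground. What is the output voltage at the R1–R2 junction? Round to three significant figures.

The load sits in parallel with R2, giving an effective lower resistance R2' = R2·R_L/(R2+R_L) = 17.13 kΩ.
Voltage divider with the loaded lower leg: V_out = 3.92 × 17.13/(13.9 + 17.13) = 3.92 × 0.5520 = 2.164 V.
(Unloaded it would be 2.89 V; the load pulls it down.)

V_out ≈ 2.16 V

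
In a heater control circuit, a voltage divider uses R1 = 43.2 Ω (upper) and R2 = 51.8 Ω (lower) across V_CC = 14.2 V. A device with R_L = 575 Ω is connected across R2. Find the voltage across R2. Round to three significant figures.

The load sits in parallel with R2, giving an effective lower resistance R2' = R2·R_L/(R2+R_L) = 47.52 Ω.
Then V_out = V_CC · R2'/(R1 + R2') = 14.2 × 47.52/90.72 = 7.438 V.
(Unloaded it would be 7.74 V; the load pulls it down.)

V_out ≈ 7.44 V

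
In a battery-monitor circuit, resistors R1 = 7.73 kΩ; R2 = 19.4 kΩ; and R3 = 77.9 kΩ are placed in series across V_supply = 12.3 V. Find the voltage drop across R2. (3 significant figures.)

V ≈ 2.27 V

ΣR = 7.73 + 19.4 + 77.9 = 105.0 kΩ.
Voltage divider: V = V_supply · (19.40 / 105.0) = 12.3 × 0.1847 = 2.272 V.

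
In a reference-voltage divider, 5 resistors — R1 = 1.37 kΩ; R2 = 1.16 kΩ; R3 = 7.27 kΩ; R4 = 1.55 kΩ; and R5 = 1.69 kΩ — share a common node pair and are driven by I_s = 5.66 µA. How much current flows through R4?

ΣG = 1/1.37 + 1/1.16 + 1/7.27 + 1/1.55 + 1/1.69 = 2.966.
R4 takes the fraction G_k/ΣG = 0.6452/2.966 = 0.2175, so I = 5.66 × 0.2175 = 1.231 µA.

I ≈ 1.23 µA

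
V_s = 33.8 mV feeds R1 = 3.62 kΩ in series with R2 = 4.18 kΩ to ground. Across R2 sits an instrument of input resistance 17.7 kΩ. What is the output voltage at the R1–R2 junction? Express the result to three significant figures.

R2 ‖ R_L = (4.18 × 17.7)/(4.18 + 17.7) = 3.381 kΩ.
Then V_out = V_s · R2'/(R1 + R2') = 33.8 × 3.381/7.001 = 16.32 mV.

V_out ≈ 16.3 mV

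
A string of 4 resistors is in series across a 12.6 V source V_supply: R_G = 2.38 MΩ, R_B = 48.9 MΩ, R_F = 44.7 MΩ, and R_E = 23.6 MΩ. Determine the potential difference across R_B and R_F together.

V ≈ 9.86 V

ΣR = 2.38 + 48.9 + 44.7 + 23.6 = 119.6 MΩ.
R_{R_B..R_F} = 48.9 + 44.7 = 93.60 MΩ.
By the voltage-divider rule, V = 12.6 × 93.60/119.6 = 9.863 V.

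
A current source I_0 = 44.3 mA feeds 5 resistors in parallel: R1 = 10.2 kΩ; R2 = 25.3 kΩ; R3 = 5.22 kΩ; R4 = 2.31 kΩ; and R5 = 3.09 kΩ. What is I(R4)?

I ≈ 17.7 mA

ΣG = 1/10.2 + 1/25.3 + 1/5.22 + 1/2.31 + 1/3.09 = 1.086.
Current divider: I(R4) = I_0 · G_k/ΣG = 44.3 × (0.4329/1.086) = 44.3 × 0.3987 = 17.66 mA.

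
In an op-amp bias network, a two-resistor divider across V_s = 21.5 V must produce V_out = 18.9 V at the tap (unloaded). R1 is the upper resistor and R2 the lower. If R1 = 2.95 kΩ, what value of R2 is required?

Required fraction k = V_out/V_s = 0.8791.
R2 = R1 · 0.8791/(1 − 0.8791) = 21.44 kΩ.

R2 ≈ 21.4 kΩ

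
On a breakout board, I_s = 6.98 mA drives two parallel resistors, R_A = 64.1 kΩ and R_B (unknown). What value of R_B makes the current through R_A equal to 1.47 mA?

R_B ≈ 17.1 kΩ

In a two-way split, I_A/I_s = R_B/(R_A + R_B).
With f = 0.2106, R_B = R_A · f/(1−f) = 64.1 × 0.2668 = 17.10 kΩ.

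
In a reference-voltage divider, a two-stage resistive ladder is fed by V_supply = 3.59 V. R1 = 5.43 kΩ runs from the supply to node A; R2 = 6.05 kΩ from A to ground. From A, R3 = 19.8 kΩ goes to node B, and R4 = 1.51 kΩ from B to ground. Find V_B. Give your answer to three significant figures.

V_B ≈ 0.118 V

Looking into the second stage from A: R3 + R4 = 21.31 kΩ appears in parallel with R2.
Effective lower resistance at A: R2 ‖ 21.31 = 4.712 kΩ.
First divider: V_A = V_supply · 4.712/(5.43 + 4.712) = 1.668 V.
Then the unloaded second divider: V_B = V_A × R4/(R3+R4) = 1.668 × 0.07086 = 0.1182 V.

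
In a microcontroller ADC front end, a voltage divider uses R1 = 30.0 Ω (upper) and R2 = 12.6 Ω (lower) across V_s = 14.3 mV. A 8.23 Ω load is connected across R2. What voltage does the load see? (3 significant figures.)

V_out ≈ 2.04 mV

First combine the lower leg with the load: R2 ‖ R_L = 4.978 Ω.
Then V_out = V_s · R2'/(R1 + R2') = 14.3 × 4.978/34.98 = 2.035 mV.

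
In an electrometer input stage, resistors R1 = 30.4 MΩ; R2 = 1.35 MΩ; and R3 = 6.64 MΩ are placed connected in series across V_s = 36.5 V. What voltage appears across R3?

Total series resistance ΣR = 30.4 + 1.35 + 6.64 = 38.39 MΩ.
By the voltage-divider rule, V = 36.5 × 6.640/38.39 = 6.313 V.

V ≈ 6.31 V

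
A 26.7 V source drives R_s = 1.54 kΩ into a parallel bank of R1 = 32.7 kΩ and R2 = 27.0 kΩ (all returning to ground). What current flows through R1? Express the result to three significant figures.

I ≈ 0.740 mA

Equivalent of the parallel group: R_p = 14.79 kΩ.
V_A by voltage divider: V_A = 26.7 × 14.79/(1.54 + 14.79) = 24.18 V.
Branch current I = V_A/R1 = 24.18/32.7 = 0.7395 mA.
(Equivalently: I_total = 1.635 mA, then current-divider fraction G_k/ΣG = 0.4523.)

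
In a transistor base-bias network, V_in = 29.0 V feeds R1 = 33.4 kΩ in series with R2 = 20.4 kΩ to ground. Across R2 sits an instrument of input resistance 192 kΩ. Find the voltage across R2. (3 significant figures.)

V_out ≈ 10.3 V

R2 ‖ R_L = (20.4 × 192)/(20.4 + 192) = 18.44 kΩ.
Now apply the divider: V_out = 29.0 × 0.3557 = 10.32 V.
(Unloaded it would be 11.0 V; the load pulls it down.)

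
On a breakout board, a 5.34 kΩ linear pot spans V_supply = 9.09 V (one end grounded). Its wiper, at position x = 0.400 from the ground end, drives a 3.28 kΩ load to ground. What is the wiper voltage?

Split the track: R_lower = x·R_p = 2.136 kΩ, R_upper = (1−x)·R_p = 3.204 kΩ.
R_L loads the lower segment: effective lower R = 1.294 kΩ.
Then V_out = V_supply · 1.294/(3.204 + 1.294) = 2.614 V.

V_out ≈ 2.61 V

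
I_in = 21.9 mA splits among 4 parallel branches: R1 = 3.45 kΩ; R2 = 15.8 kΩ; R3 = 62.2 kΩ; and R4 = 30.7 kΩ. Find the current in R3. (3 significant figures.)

I ≈ 0.876 mA

Total conductance ΣG = 1/3.45 + 1/15.8 + 1/62.2 + 1/30.7 = 0.4018 (units of 1/kΩ).
By the current-divider rule, I = I_in · G_k/ΣG = 21.9 × 0.04001 = 0.8763 mA.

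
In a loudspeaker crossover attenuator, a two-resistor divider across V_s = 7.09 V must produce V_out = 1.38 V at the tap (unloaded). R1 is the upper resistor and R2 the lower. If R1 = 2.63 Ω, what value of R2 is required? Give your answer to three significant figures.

Required fraction k = V_out/V_s = 0.1946.
So R2 = R1 · V_out/(V_s − V_out) = 2.63 × 1.38/(7.09 − 1.38) = 2.63 × 0.2417 = 0.6356 Ω.

R2 ≈ 0.636 Ω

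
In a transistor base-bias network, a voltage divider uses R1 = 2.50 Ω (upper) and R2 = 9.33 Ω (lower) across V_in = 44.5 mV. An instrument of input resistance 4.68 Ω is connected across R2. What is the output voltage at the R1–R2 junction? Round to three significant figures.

V_out ≈ 24.7 mV

First combine the lower leg with the load: R2 ‖ R_L = 3.117 Ω.
Now apply the divider: V_out = 44.5 × 0.5549 = 24.69 mV.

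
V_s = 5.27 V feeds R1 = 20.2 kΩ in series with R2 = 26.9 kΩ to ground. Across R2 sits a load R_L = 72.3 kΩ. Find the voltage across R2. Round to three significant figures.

V_out ≈ 2.60 V

R2 ‖ R_L = (26.9 × 72.3)/(26.9 + 72.3) = 19.61 kΩ.
Voltage divider with the loaded lower leg: V_out = 5.27 × 19.61/(20.2 + 19.61) = 5.27 × 0.4925 = 2.596 V.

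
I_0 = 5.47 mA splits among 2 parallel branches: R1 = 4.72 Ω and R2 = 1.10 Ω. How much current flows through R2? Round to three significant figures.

For two parallel branches, I_k = I_0 · (other R)/(sum of R).
So I = 5.47 × 4.72/5.820 = 4.436 mA.

I ≈ 4.44 mA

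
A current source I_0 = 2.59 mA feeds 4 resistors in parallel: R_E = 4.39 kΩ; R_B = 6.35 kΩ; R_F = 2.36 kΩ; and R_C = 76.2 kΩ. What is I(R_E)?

I ≈ 0.718 mA

Total conductance ΣG = 1/4.39 + 1/6.35 + 1/2.36 + 1/76.2 = 0.8221 (units of 1/kΩ).
Current divider: I(R_E) = I_0 · G_k/ΣG = 2.59 × (0.2278/0.8221) = 2.59 × 0.2771 = 0.7176 mA.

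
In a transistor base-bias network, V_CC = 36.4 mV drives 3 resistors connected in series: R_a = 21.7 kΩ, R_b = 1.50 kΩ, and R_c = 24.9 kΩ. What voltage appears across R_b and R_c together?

ΣR = 21.7 + 1.50 + 24.9 = 48.10 kΩ.
R_{R_b..R_c} = 1.50 + 24.9 = 26.40 kΩ.
V = V_CC · R/ΣR = 36.4 × 0.5489 = 19.98 mV.

V ≈ 20.0 mV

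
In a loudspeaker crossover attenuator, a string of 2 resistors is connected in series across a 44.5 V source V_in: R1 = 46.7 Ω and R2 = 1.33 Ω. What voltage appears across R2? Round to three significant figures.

ΣR = 46.7 + 1.33 = 48.03 Ω.
V = V_in · R/ΣR = 44.5 × 0.02769 = 1.232 V.

V ≈ 1.23 V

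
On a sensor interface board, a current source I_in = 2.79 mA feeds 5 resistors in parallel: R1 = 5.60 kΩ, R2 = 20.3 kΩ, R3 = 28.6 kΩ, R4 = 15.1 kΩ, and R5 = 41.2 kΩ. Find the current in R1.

Total conductance ΣG = 1/5.60 + 1/20.3 + 1/28.6 + 1/15.1 + 1/41.2 = 0.3533 (units of 1/kΩ).
By the current-divider rule, I = I_in · G_k/ΣG = 2.79 × 0.5054 = 1.410 mA.

I ≈ 1.41 mA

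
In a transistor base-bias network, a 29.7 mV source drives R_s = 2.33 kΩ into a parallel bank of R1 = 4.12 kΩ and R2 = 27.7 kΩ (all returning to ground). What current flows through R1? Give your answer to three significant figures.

Equivalent of the parallel group: R_p = 3.587 kΩ.
V_A by voltage divider: V_A = 29.7 × 3.587/(2.33 + 3.587) = 18.00 mV.
I(R1) = V_A / R1 = 18.00/4.12 = 4.370 µA.
(Equivalently: I_total = 5.020 µA, then current-divider fraction G_k/ΣG = 0.8705.)

I ≈ 4.37 µA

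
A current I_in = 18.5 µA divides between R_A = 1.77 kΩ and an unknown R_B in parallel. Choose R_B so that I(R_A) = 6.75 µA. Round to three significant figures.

Two-branch current divider: I_A = I_in · R_B/(R_A + R_B).
6.75/18.5 = R_B/(R_A + R_B) → R_B = R_A · (0.3649)/(1 − 0.3649) = 1.77 × 0.5745 = 1.017 kΩ.

R_B ≈ 1.02 kΩ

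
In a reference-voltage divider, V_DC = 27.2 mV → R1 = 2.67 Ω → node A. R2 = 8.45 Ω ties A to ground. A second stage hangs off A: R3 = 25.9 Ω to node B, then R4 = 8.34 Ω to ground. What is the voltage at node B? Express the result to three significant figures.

Node A sees R2 in parallel with the series input of stage 2, R3 + R4 = 34.24 Ω.
Effective lower resistance at A: R2 ‖ 34.24 = 6.777 Ω.
First divider: V_A = V_DC · 6.777/(2.67 + 6.777) = 19.51 mV.
V_B = V_A × 0.2436 = 4.753 mV.

V_B ≈ 4.75 mV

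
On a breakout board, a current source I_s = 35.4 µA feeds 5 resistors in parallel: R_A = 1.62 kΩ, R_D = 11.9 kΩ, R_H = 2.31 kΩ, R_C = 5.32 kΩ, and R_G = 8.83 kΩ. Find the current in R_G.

Total conductance ΣG = 1/1.62 + 1/11.9 + 1/2.31 + 1/5.32 + 1/8.83 = 1.435 (units of 1/kΩ).
Current divider: I(R_G) = I_s · G_k/ΣG = 35.4 × (0.1133/1.435) = 35.4 × 0.07890 = 2.793 µA.

I ≈ 2.79 µA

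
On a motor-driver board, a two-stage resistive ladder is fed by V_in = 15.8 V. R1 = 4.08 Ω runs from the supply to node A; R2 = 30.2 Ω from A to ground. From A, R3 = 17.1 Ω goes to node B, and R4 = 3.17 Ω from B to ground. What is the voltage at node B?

Node A sees R2 in parallel with the series input of stage 2, R3 + R4 = 20.27 Ω.
Effective lower resistance at A: R2 ‖ 20.27 = 12.13 Ω.
First divider: V_A = V_in · 12.13/(4.08 + 12.13) = 11.82 V.
Then the unloaded second divider: V_B = V_A × R4/(R3+R4) = 11.82 × 0.1564 = 1.849 V.

V_B ≈ 1.85 V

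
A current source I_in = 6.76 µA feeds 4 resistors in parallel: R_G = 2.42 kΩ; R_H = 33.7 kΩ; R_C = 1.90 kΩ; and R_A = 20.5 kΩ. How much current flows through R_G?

ΣG = 1/2.42 + 1/33.7 + 1/1.90 + 1/20.5 = 1.018.
Current divider: I(R_G) = I_in · G_k/ΣG = 6.76 × (0.4132/1.018) = 6.76 × 0.4059 = 2.744 µA.

I ≈ 2.74 µA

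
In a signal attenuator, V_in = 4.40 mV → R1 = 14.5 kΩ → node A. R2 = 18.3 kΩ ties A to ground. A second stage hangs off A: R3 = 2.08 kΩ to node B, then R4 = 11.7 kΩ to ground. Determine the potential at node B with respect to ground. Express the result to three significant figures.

Looking into the second stage from A: R3 + R4 = 13.78 kΩ appears in parallel with R2.
R2 ‖ (R3+R4) = 7.861 kΩ.
So V_A = 4.40 × 0.3515 = 1.547 mV.
V_B = V_A × 0.8491 = 1.313 mV.

V_B ≈ 1.31 mV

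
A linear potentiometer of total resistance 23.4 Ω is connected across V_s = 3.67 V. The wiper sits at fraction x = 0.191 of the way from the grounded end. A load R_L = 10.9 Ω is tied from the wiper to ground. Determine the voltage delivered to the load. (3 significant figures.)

V_out ≈ 0.526 V

The pot divides into 18.93 Ω above the wiper and 4.469 Ω below.
Lower segment in parallel with the load: 4.469 ‖ 10.9 = 3.170 Ω.
Loaded-divider output: V_out = 3.67 × 0.1434 = 0.5264 V.
(Unloaded: V_out = x·V_s = 0.701 V.)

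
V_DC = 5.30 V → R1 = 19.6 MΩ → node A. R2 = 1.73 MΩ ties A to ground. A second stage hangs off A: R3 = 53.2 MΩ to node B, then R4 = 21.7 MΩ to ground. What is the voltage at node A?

V_A ≈ 0.421 V

The second stage (R3 + R4 = 74.90 MΩ) loads node A in parallel with R2.
Effective lower resistance at A: R2 ‖ 74.90 = 1.691 MΩ.
First divider: V_A = V_DC · 1.691/(19.6 + 1.691) = 0.4209 V.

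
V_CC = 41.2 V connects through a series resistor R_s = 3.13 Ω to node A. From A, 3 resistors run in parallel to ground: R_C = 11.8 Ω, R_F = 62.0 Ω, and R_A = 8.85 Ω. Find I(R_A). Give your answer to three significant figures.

Parallel bank: R_p = 1/(1/11.8 + 1/62.0 + 1/8.85) = 4.676 Ω.
Node voltage V_A = V_CC · R_p/(R_s + R_p) = 41.2 × 0.5990 = 24.68 V.
I(R_A) = V_A / R_A = 24.68/8.85 = 2.789 A.

I ≈ 2.79 A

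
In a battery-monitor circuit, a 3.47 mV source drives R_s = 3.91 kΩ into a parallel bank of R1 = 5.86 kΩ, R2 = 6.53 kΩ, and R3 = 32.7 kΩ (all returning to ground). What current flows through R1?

Combine the parallel branches: R_p = (1/5.86 + 1/6.53 + 1/32.7)⁻¹ = 2.822 kΩ.
V_A = 3.47 × 2.822/6.732 = 1.455 mV.
I(R1) = V_A / R1 = 1.455/5.86 = 0.2482 µA.
(Equivalently: I_total = 0.5155 µA, then current-divider fraction G_k/ΣG = 0.4816.)

I ≈ 0.248 µA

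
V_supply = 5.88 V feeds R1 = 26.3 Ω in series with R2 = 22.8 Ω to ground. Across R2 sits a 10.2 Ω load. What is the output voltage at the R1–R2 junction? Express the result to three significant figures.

V_out ≈ 1.24 V

First combine the lower leg with the load: R2 ‖ R_L = 7.047 Ω.
Then V_out = V_supply · R2'/(R1 + R2') = 5.88 × 7.047/33.35 = 1.243 V.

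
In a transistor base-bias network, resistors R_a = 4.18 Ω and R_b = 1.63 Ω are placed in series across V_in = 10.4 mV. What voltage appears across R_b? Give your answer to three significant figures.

Series total: ΣR = 4.18 + 1.63 = 5.810 Ω.
Voltage divider: V = V_in · (1.630 / 5.810) = 10.4 × 0.2806 = 2.918 mV.

V ≈ 2.92 mV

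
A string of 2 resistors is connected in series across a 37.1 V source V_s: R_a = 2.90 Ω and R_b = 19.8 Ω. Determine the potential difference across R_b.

ΣR = 2.90 + 19.8 = 22.70 Ω.
V = V_s · R/ΣR = 37.1 × 0.8722 = 32.36 V.

V ≈ 32.4 V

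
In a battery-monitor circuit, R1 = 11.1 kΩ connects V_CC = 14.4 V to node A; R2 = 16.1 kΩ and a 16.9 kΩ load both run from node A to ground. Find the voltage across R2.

R2 ‖ R_L = (16.1 × 16.9)/(16.1 + 16.9) = 8.245 kΩ.
Voltage divider with the loaded lower leg: V_out = 14.4 × 8.245/(11.1 + 8.245) = 14.4 × 0.4262 = 6.137 V.
(Unloaded it would be 8.52 V; the load pulls it down.)

V_out ≈ 6.14 V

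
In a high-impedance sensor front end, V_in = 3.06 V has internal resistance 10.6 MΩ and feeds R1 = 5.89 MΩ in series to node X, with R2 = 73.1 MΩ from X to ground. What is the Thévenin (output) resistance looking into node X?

R1' = 10.6 + 5.89 = 16.49 MΩ (source resistance + R1).
Looking into X with the source shorted: R_th = R1'·R2/(R1'+R2) = 16.49 × 73.1/89.59 = 13.45 MΩ.

R_th ≈ 13.5 MΩ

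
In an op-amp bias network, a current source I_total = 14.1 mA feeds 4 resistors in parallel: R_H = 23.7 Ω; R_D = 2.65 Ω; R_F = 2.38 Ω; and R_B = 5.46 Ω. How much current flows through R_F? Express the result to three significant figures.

I ≈ 5.79 mA

Total conductance ΣG = 1/23.7 + 1/2.65 + 1/2.38 + 1/5.46 = 1.023 (units of 1/Ω).
R_F takes the fraction G_k/ΣG = 0.4202/1.023 = 0.4108, so I = 14.1 × 0.4108 = 5.792 mA.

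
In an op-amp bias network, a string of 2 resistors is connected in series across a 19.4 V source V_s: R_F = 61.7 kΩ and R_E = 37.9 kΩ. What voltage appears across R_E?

V ≈ 7.38 V

ΣR = 61.7 + 37.9 = 99.60 kΩ.
V = V_s · R/ΣR = 19.4 × 0.3805 = 7.382 V.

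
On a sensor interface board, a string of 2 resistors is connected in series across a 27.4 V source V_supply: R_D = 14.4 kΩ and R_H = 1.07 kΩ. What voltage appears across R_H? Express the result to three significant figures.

V ≈ 1.90 V

Series total: ΣR = 14.4 + 1.07 = 15.47 kΩ.
By the voltage-divider rule, V = 27.4 × 1.070/15.47 = 1.895 V.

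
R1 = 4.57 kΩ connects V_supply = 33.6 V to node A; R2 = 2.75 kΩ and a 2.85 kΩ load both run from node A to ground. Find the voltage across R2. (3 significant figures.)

The load sits in parallel with R2, giving an effective lower resistance R2' = R2·R_L/(R2+R_L) = 1.400 kΩ.
Voltage divider with the loaded lower leg: V_out = 33.6 × 1.400/(4.57 + 1.400) = 33.6 × 0.2344 = 7.877 V.

V_out ≈ 7.88 V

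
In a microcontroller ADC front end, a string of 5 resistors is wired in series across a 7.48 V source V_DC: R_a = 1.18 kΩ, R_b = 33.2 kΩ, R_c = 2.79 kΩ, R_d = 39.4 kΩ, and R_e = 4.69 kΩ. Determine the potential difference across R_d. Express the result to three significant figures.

ΣR = 1.18 + 33.2 + 2.79 + 39.4 + 4.69 = 81.26 kΩ.
By the voltage-divider rule, V = 7.48 × 39.40/81.26 = 3.627 V.

V ≈ 3.63 V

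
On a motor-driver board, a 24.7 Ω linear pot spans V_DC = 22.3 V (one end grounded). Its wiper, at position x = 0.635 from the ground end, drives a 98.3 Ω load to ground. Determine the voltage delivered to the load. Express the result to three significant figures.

V_out ≈ 13.4 V

The pot divides into 9.015 Ω above the wiper and 15.68 Ω below.
(x·R_p) ‖ R_L = 13.53 Ω.
Then V_out = V_DC · 13.53/(9.015 + 13.53) = 13.38 V.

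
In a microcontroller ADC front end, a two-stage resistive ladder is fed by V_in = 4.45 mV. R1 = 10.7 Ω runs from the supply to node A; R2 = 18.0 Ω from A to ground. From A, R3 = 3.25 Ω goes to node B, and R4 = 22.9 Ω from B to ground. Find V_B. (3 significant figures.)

Looking into the second stage from A: R3 + R4 = 26.15 Ω appears in parallel with R2.
Effective lower resistance at A: R2 ‖ 26.15 = 10.66 Ω.
V_A = 4.45 × 10.66/(10.7 + 10.66) = 2.221 mV.
Then the unloaded second divider: V_B = V_A × R4/(R3+R4) = 2.221 × 0.8757 = 1.945 mV.

V_B ≈ 1.94 mV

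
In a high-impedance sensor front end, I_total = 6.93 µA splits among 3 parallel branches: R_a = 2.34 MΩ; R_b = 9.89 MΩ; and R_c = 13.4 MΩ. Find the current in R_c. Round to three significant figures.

Conductances: ΣG = 1/2.34 + 1/9.89 + 1/13.4 = 0.6031 (1/MΩ).
By the current-divider rule, I = I_total · G_k/ΣG = 6.93 × 0.1237 = 0.8575 µA.

I ≈ 0.858 µA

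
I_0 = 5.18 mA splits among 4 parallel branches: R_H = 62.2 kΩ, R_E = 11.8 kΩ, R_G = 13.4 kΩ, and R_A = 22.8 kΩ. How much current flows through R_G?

I ≈ 1.76 mA

ΣG = 1/62.2 + 1/11.8 + 1/13.4 + 1/22.8 = 0.2193.
Current divider: I(R_G) = I_0 · G_k/ΣG = 5.18 × (0.07463/0.2193) = 5.18 × 0.3403 = 1.763 mA.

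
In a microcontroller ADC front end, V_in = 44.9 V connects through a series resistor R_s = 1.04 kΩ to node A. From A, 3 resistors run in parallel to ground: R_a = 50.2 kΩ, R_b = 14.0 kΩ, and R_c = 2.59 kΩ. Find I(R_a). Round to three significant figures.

I ≈ 0.598 mA

Combine the parallel branches: R_p = (1/50.2 + 1/14.0 + 1/2.59)⁻¹ = 2.094 kΩ.
Node voltage V_A = V_in · R_p/(R_s + R_p) = 44.9 × 0.6682 = 30.00 V.
I(R_a) = V_A / R_a = 30.00/50.2 = 0.5977 mA.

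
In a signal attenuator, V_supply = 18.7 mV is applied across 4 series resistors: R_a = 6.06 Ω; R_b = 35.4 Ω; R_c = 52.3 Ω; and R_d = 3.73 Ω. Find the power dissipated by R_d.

P ≈ 0.137 µW

The common current is I = 18.7/97.49 = 0.1918 mA.
P(R_d) = I²·R_d = (0.1918)² × 3.73 = 0.1372 µW.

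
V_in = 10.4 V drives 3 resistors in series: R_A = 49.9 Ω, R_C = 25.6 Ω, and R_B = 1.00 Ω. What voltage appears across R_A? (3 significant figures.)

V ≈ 6.78 V

Total series resistance ΣR = 49.9 + 25.6 + 1.00 = 76.50 Ω.
By the voltage-divider rule, V = 10.4 × 49.90/76.50 = 6.784 V.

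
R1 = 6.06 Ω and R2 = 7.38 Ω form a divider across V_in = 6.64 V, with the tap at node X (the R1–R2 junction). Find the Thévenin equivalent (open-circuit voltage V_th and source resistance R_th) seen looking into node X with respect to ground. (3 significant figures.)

Open-circuit (no load on X): V_th = V_in · R2/(R1 + R2) = 6.64 × 7.38/(6.060 + 7.38) = 3.646 V.
Zeroing V_in shorts the top of R1 to ground, so R_th = R1 ‖ R2 = 3.328 Ω.

V_th ≈ 3.65 V, R_th ≈ 3.33 Ω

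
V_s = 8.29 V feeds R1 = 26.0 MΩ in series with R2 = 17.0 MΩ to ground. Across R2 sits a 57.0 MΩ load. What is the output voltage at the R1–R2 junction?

R2 ‖ R_L = (17.0 × 57.0)/(17.0 + 57.0) = 13.09 MΩ.
Then V_out = V_s · R2'/(R1 + R2') = 8.29 × 13.09/39.09 = 2.777 V.

V_out ≈ 2.78 V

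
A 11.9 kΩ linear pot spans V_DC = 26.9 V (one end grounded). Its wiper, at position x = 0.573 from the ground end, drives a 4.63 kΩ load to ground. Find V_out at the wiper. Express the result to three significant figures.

Lower segment x·R_p = 6.819 kΩ; upper segment (1−x)·R_p = 5.081 kΩ.
(x·R_p) ‖ R_L = 2.758 kΩ.
Then V_out = V_DC · 2.758/(5.081 + 2.758) = 9.463 V.

V_out ≈ 9.46 V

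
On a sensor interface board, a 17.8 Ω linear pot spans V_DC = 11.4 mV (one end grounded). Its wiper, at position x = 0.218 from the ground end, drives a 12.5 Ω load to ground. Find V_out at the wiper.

V_out ≈ 2.00 mV

Split the track: R_lower = x·R_p = 3.880 Ω, R_upper = (1−x)·R_p = 13.92 Ω.
Lower segment in parallel with the load: 3.880 ‖ 12.5 = 2.961 Ω.
Then V_out = V_DC · 2.961/(13.92 + 2.961) = 2.000 mV.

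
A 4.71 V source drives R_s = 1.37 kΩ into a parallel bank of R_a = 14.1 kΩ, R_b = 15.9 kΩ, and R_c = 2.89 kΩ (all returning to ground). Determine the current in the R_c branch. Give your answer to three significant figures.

Equivalent of the parallel group: R_p = 2.084 kΩ.
V_A by voltage divider: V_A = 4.71 × 2.084/(1.37 + 2.084) = 2.842 V.
Branch current I = V_A/R_c = 2.842/2.89 = 0.9833 mA.

I ≈ 0.983 mA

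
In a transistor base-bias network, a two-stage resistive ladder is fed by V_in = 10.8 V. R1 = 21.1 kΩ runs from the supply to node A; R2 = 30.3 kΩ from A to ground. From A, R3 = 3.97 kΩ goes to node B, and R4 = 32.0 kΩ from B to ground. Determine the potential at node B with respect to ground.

Looking into the second stage from A: R3 + R4 = 35.97 kΩ appears in parallel with R2.
Effective lower resistance at A: R2 ‖ 35.97 = 16.45 kΩ.
First divider: V_A = V_in · 16.45/(21.1 + 16.45) = 4.731 V.
V_B = V_A × 0.8896 = 4.209 V.

V_B ≈ 4.21 V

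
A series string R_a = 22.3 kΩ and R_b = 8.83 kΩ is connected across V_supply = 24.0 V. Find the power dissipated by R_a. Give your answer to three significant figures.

The common current is I = 24.0/31.13 = 0.7710 mA.
V(R_a) = I·R = 17.19 V; P = V·I = 17.19 × 0.7710 = 13.25 mW.

P ≈ 13.3 mW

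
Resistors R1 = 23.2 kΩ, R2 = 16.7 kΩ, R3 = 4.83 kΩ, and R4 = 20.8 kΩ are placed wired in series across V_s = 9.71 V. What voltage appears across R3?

Total series resistance ΣR = 23.2 + 16.7 + 4.83 + 20.8 = 65.53 kΩ.
V = V_s · R/ΣR = 9.71 × 0.07371 = 0.7157 V.

V ≈ 0.716 V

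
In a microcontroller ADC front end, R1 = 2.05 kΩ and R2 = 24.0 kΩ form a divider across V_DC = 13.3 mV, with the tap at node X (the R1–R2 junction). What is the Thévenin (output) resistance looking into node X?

With V_DC suppressed (replaced by a short), R_th = R1 ‖ R2 = (2.050 × 24.0)/(2.050 + 24.0) = 1.889 kΩ.

R_th ≈ 1.89 kΩ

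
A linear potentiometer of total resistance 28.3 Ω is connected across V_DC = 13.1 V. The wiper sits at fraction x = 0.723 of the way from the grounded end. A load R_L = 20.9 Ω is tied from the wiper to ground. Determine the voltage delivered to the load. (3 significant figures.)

Split the track: R_lower = x·R_p = 20.46 Ω, R_upper = (1−x)·R_p = 7.839 Ω.
Lower segment in parallel with the load: 20.46 ‖ 20.9 = 10.34 Ω.
Then V_out = V_DC · 10.34/(7.839 + 10.34) = 7.451 V.

V_out ≈ 7.45 V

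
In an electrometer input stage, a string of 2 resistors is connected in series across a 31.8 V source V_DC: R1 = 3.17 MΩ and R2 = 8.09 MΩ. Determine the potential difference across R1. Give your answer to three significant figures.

ΣR = 3.17 + 8.09 = 11.26 MΩ.
Voltage divider: V = V_DC · (3.170 / 11.26) = 31.8 × 0.2815 = 8.953 V.

V ≈ 8.95 V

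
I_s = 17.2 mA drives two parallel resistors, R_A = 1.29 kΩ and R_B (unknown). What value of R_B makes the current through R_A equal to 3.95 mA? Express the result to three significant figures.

R_B ≈ 0.385 kΩ

The fraction through R_A equals R_B/(R_A+R_B).
With f = 0.2297, R_B = R_A · f/(1−f) = 1.29 × 0.2981 = 0.3846 kΩ.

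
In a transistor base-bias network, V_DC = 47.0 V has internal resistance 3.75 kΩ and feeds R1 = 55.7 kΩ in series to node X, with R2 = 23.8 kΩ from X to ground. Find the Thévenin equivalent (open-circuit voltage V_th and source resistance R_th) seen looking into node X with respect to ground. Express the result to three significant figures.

V_th ≈ 13.4 V, R_th ≈ 17.0 kΩ

R1' = 3.75 + 55.7 = 59.45 kΩ (source resistance + R1).
V_th is the unloaded tap voltage: V_DC · R2/(R1'+R2) = 47.0 × 0.2859 = 13.44 V.
Looking into X with the source shorted: R_th = R1'·R2/(R1'+R2) = 59.45 × 23.8/83.25 = 17.00 kΩ.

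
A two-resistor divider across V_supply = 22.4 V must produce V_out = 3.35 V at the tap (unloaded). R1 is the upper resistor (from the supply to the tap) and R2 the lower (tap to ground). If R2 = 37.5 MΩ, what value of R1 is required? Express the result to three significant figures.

The divider ratio is R2/(R1+R2) = 3.35/22.4 = 0.1496.
Rearranging, R1 = R2·(1−k)/k = 37.5 × 5.687 = 213.2 MΩ.

R1 ≈ 213 MΩ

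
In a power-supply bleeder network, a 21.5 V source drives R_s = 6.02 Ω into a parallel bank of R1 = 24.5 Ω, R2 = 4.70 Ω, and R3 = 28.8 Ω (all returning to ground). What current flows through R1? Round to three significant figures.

Parallel bank: R_p = 1/(1/24.5 + 1/4.70 + 1/28.8) = 3.469 Ω.
Node voltage V_A = V_s · R_p/(R_s + R_p) = 21.5 × 0.3656 = 7.859 V.
I(R1) = V_A / R1 = 7.859/24.5 = 0.3208 A.
(Equivalently: I_total = 2.266 A, then current-divider fraction G_k/ΣG = 0.1416.)

I ≈ 0.321 A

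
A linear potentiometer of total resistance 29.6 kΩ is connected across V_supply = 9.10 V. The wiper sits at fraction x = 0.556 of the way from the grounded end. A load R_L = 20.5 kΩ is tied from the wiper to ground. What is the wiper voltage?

Lower segment x·R_p = 16.46 kΩ; upper segment (1−x)·R_p = 13.14 kΩ.
Lower segment in parallel with the load: 16.46 ‖ 20.5 = 9.129 kΩ.
Then V_out = V_supply · 9.129/(13.14 + 9.129) = 3.730 V.

V_out ≈ 3.73 V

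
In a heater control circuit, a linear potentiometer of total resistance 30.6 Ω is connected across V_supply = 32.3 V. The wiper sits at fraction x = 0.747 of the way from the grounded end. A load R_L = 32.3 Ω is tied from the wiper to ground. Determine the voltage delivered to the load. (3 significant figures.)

Split the track: R_lower = x·R_p = 22.86 Ω, R_upper = (1−x)·R_p = 7.742 Ω.
R_L loads the lower segment: effective lower R = 13.39 Ω.
V_out = 32.3 × 13.39/(7.742 + 13.39) = 20.46 V.

V_out ≈ 20.5 V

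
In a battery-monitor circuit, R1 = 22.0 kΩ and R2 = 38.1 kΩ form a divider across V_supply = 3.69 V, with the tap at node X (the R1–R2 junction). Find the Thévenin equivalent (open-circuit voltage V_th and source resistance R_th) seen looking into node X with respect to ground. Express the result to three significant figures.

V_th ≈ 2.34 V, R_th ≈ 13.9 kΩ

V_th is the unloaded tap voltage: V_supply · R2/(R1+R2) = 3.69 × 0.6339 = 2.339 V.
Looking into X with the source shorted: R_th = R1·R2/(R1+R2) = 22.00 × 38.1/60.10 = 13.95 kΩ.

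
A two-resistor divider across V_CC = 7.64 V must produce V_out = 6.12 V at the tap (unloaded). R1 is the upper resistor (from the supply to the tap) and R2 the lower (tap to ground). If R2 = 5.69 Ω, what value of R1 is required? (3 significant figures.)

Required fraction k = V_out/V_CC = 0.8010.
So R1 = R2 · (V_CC/V_out − 1) = 5.69 × (7.64/6.12 − 1) = 5.69 × 0.2484 = 1.413 Ω.

R1 ≈ 1.41 Ω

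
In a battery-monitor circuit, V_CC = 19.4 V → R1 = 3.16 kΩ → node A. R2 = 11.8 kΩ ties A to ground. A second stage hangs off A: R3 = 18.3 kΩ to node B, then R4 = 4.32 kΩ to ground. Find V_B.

V_B ≈ 2.63 V

The second stage (R3 + R4 = 22.62 kΩ) loads node A in parallel with R2.
R2 ‖ (R3+R4) = 7.755 kΩ.
First divider: V_A = V_CC · 7.755/(3.16 + 7.755) = 13.78 V.
Stage 2 is unloaded, so V_B = V_A · R4/(R3+R4) = 13.78 × 4.32/22.62 = 2.632 V.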